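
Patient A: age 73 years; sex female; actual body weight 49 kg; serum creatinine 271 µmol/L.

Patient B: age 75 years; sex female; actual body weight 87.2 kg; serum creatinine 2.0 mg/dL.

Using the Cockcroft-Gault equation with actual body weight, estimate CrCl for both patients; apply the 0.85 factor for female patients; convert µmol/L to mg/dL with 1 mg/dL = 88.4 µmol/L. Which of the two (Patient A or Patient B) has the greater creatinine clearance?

Patient B

Patient A: SCr = 271 / 88.4 = 3.066 mg/dL
Patient A: CrCl = (140 − 73) × 49 / (72 × 3.066) × 0.85 = 3283.0 / 220.75 × 0.85 ≈ 12.6 mL/min
Patient B: CrCl = (140 − 75) × 87.2 / (72 × 2) × 0.85 = 5668.0 / 144.00 × 0.85 ≈ 33.5 mL/min
12.6 vs 33.5 mL/min → Patient B is higher.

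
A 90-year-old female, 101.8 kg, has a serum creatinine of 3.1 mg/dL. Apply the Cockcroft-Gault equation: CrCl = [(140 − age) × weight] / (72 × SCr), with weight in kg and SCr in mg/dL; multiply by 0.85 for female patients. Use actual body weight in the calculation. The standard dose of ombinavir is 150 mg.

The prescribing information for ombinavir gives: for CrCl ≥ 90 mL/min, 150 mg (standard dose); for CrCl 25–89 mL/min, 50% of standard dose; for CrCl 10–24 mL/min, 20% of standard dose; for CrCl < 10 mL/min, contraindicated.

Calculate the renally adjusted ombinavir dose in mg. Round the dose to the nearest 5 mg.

30 mg

CrCl = (140 − 90) × 101.8 / (72 × 3.1) × 0.85 = 5090.0 / 223.20 × 0.85 ≈ 19.4 mL/min
CrCl ≈ 19 mL/min → bracket 10–24 mL/min.
20% of 150 mg = 30 mg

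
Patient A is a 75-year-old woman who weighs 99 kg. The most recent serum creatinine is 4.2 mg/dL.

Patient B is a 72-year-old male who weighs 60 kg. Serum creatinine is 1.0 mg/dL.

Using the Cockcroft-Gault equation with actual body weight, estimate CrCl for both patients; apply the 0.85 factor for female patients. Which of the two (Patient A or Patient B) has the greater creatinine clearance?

Patient A: CrCl = (140 − 75) × 99 / (72 × 4.2) × 0.85 = 6435.0 / 302.40 × 0.85 ≈ 18.1 mL/min
Patient B: CrCl = (140 − 72) × 60 / (72 × 1) = 4080.0 / 72.00 ≈ 56.7 mL/min
18.1 vs 56.7 mL/min → Patient B is higher.

Patient B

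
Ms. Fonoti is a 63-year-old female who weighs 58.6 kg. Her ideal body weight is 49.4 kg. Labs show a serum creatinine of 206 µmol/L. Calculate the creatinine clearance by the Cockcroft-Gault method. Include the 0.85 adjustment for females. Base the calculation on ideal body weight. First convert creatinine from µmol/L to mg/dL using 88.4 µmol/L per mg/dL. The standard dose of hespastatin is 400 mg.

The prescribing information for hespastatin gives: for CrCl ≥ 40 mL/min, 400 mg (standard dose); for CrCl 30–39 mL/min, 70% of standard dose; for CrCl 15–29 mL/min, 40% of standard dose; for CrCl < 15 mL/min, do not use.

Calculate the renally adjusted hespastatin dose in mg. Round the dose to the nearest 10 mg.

160 mg

SCr = 206 / 88.4 = 2.33 mg/dL
CrCl = (140 − 63) × 49.4 / (72 × 2.33) × 0.85 = 3803.8 / 167.76 × 0.85 ≈ 19.3 mL/min
CrCl ≈ 19 mL/min → bracket 15–29 mL/min.
40% of 400 mg = 160 mg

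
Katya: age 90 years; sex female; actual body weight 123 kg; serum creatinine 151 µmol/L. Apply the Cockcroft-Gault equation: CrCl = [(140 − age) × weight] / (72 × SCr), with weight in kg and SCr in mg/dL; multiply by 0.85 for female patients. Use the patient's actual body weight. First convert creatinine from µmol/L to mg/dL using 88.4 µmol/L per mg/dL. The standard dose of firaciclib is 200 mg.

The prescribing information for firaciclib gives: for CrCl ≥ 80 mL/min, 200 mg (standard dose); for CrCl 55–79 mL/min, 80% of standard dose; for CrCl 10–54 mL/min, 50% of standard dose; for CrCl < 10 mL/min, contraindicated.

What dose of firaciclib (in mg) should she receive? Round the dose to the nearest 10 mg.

SCr = 151 / 88.4 = 1.708 mg/dL
CrCl = (140 − 90) × 123 / (72 × 1.708) × 0.85 = 6150.0 / 122.98 × 0.85 ≈ 42.5 mL/min
CrCl ≈ 43 mL/min → bracket 10–54 mL/min.
50% of 200 mg = 100 mg

100 mg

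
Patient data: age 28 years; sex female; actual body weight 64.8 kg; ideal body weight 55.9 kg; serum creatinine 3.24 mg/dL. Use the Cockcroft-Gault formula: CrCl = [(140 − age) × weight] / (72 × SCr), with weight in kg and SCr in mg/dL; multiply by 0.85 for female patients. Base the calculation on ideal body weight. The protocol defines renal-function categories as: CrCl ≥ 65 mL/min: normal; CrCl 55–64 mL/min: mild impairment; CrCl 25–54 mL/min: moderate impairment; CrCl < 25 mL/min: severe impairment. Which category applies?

CrCl = (140 − 28) × 55.9 / (72 × 3.24) × 0.85 = 6260.8 / 233.28 × 0.85 ≈ 22.8 mL/min
23 mL/min falls in the 'severe impairment' range.

severe impairment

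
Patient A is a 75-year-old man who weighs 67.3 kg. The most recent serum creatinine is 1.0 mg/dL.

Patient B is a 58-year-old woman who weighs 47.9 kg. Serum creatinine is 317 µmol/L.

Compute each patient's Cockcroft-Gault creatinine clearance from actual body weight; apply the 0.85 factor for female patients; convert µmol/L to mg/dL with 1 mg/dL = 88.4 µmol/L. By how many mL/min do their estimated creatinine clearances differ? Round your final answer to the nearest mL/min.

48 mL/min

Patient A: CrCl = (140 − 75) × 67.3 / (72 × 1) = 4374.5 / 72.00 ≈ 60.8 mL/min
Patient B: SCr = 317 / 88.4 = 3.586 mg/dL
Patient B: CrCl = (140 − 58) × 47.9 / (72 × 3.586) × 0.85 = 3927.8 / 258.19 × 0.85 ≈ 12.9 mL/min
|60.8 − 12.9| = 47.9 mL/min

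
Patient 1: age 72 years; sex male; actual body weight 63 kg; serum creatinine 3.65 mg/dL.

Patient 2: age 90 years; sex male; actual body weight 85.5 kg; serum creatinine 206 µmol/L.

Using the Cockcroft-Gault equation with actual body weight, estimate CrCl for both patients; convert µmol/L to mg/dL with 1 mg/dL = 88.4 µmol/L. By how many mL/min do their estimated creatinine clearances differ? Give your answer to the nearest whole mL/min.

Patient 1: CrCl = (140 − 72) × 63 / (72 × 3.65) = 4284.0 / 262.80 ≈ 16.3 mL/min
Patient 2: SCr = 206 / 88.4 = 2.33 mg/dL
Patient 2: CrCl = (140 − 90) × 85.5 / (72 × 2.33) = 4275.0 / 167.76 ≈ 25.5 mL/min
|16.3 − 25.5| = 9.2 mL/min

9 mL/min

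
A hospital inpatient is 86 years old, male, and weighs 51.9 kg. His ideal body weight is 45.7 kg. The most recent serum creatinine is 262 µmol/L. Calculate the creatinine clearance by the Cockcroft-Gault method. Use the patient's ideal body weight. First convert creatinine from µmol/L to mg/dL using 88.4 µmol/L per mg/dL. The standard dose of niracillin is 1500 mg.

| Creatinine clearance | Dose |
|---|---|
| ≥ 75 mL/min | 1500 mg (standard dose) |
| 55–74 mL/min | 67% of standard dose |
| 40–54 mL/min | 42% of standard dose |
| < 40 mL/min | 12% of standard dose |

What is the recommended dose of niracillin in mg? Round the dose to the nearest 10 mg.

180 mg

SCr = 262 / 88.4 = 2.964 mg/dL
CrCl = (140 − 86) × 45.7 / (72 × 2.964) = 2467.8 / 213.41 ≈ 11.6 mL/min
CrCl ≈ 12 mL/min → bracket < 40 mL/min.
12% of 1500 mg = 180 mg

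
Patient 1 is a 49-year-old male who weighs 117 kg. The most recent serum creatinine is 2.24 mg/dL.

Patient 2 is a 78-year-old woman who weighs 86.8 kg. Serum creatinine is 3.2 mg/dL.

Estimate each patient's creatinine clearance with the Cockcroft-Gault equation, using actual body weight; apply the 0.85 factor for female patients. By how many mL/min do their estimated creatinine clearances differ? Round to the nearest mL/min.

46 mL/min

Patient 1: CrCl = (140 − 49) × 117 / (72 × 2.24) = 10647.0 / 161.28 ≈ 66.0 mL/min
Patient 2: CrCl = (140 − 78) × 86.8 / (72 × 3.2) × 0.85 = 5381.6 / 230.40 × 0.85 ≈ 19.9 mL/min
|66.0 − 19.9| = 46.1 mL/min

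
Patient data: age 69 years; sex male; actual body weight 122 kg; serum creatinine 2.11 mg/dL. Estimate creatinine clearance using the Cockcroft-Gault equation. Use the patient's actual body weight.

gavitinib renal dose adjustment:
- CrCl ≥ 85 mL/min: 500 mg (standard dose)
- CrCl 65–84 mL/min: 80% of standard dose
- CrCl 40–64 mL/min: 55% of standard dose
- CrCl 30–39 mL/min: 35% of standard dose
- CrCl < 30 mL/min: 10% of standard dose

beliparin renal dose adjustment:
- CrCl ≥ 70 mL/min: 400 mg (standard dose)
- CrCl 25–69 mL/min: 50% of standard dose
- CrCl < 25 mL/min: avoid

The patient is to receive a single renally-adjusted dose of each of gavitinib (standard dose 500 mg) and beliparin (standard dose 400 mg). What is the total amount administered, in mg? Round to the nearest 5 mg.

CrCl = (140 − 69) × 122 / (72 × 2.11) = 8662.0 / 151.92 ≈ 57.0 mL/min
CrCl ≈ 57 mL/min.
gavitinib: 40–64 mL/min → 55% of 500 mg = 275 mg.
beliparin: 25–69 mL/min → 50% of 400 mg = 200 mg.
Total = 275 + 200 = 475 mg.

475 mg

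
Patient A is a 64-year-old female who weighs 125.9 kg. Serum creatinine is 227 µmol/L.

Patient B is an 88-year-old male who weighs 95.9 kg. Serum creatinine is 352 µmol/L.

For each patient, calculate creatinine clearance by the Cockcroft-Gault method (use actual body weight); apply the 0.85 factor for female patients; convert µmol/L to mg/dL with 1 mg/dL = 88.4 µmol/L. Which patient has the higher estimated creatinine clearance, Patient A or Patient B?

Patient A: SCr = 227 / 88.4 = 2.568 mg/dL
Patient A: CrCl = (140 − 64) × 125.9 / (72 × 2.568) × 0.85 = 9568.4 / 184.90 × 0.85 ≈ 44.0 mL/min
Patient B: SCr = 352 / 88.4 = 3.982 mg/dL
Patient B: CrCl = (140 − 88) × 95.9 / (72 × 3.982) = 4986.8 / 286.70 ≈ 17.4 mL/min
44.0 vs 17.4 mL/min → Patient A is higher.

Patient A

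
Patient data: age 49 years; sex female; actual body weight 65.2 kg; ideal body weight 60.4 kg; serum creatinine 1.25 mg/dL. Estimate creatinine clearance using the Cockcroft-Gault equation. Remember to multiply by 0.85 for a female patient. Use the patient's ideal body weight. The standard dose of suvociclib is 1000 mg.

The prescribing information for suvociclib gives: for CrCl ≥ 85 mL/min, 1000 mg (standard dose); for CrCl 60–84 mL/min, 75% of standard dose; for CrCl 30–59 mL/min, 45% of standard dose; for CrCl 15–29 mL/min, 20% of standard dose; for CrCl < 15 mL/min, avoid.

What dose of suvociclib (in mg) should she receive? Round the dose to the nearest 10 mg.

CrCl = (140 − 49) × 60.4 / (72 × 1.25) × 0.85 = 5496.4 / 90.00 × 0.85 ≈ 51.9 mL/min
CrCl ≈ 52 mL/min → bracket 30–59 mL/min.
45% of 1000 mg = 450 mg

450 mg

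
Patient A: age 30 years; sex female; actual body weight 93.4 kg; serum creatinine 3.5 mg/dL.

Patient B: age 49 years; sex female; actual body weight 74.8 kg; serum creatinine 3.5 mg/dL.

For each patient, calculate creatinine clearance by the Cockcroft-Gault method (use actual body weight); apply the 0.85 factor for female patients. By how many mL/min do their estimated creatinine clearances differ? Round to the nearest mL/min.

12 mL/min

Patient A: CrCl = (140 − 30) × 93.4 / (72 × 3.5) × 0.85 = 10274.0 / 252.00 × 0.85 ≈ 34.7 mL/min
Patient B: CrCl = (140 − 49) × 74.8 / (72 × 3.5) × 0.85 = 6806.8 / 252.00 × 0.85 ≈ 23.0 mL/min
|34.7 − 23.0| = 11.7 mL/min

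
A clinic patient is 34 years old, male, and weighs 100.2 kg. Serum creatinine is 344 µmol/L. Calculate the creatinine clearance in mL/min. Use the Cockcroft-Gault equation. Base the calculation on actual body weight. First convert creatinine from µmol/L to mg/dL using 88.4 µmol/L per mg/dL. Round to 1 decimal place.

37.9 mL/min

SCr = 344 / 88.4 = 3.891 mg/dL
CrCl = (140 − 34) × 100.2 / (72 × 3.891) = 10621.2 / 280.15 ≈ 37.9 mL/min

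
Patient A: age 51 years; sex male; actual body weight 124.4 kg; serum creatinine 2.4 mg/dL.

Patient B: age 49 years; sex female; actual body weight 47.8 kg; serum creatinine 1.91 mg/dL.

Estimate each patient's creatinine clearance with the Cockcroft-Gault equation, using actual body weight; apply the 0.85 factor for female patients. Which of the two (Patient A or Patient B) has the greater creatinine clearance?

Patient A

Patient A: CrCl = (140 − 51) × 124.4 / (72 × 2.4) = 11071.6 / 172.80 ≈ 64.1 mL/min
Patient B: CrCl = (140 − 49) × 47.8 / (72 × 1.91) × 0.85 = 4349.8 / 137.52 × 0.85 ≈ 26.9 mL/min
64.1 vs 26.9 mL/min → Patient A is higher.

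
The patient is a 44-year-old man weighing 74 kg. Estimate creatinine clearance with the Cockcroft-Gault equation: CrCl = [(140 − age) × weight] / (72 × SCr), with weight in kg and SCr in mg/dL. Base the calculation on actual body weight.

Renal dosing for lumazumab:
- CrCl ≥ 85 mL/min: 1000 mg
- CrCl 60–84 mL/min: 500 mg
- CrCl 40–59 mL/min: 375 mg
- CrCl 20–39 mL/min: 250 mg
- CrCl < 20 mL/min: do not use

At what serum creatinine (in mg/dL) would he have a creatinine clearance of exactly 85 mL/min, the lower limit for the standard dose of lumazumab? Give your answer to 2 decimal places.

Standard dose requires CrCl ≥ 85 mL/min.
Set (140 − 44) × 74 / (72 × SCr) = 85
SCr = (140 − 44) × 74 / (72 × 85) = 1.161 mg/dL

1.16 mg/dL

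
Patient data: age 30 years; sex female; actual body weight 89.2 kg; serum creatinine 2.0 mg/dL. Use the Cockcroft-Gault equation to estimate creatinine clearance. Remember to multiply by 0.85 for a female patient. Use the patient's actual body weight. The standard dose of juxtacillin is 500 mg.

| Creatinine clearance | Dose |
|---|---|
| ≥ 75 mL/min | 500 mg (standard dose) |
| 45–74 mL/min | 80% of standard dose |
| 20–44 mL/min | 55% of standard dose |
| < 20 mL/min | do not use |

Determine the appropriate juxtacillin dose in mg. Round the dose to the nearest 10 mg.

CrCl = (140 − 30) × 89.2 / (72 × 2) × 0.85 = 9812.0 / 144.00 × 0.85 ≈ 57.9 mL/min
CrCl ≈ 58 mL/min → bracket 45–74 mL/min.
80% of 500 mg = 400 mg

400 mg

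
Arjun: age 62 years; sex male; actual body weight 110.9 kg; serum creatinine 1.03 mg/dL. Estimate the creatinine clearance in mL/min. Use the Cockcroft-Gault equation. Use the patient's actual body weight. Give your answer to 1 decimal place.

116.6 mL/min

CrCl = (140 − 62) × 110.9 / (72 × 1.03) = 8650.2 / 74.16 ≈ 116.6 mL/min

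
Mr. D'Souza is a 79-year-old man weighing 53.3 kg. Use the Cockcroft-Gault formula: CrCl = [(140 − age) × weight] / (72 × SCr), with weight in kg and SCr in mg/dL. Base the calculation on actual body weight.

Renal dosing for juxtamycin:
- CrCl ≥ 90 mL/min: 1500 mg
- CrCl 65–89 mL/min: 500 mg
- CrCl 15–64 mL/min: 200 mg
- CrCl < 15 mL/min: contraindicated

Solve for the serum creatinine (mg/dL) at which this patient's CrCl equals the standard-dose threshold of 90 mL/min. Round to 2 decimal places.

0.50 mg/dL

Standard dose requires CrCl ≥ 90 mL/min.
Set (140 − 79) × 53.3 / (72 × SCr) = 90
SCr = (140 − 79) × 53.3 / (72 × 90) = 0.502 mg/dL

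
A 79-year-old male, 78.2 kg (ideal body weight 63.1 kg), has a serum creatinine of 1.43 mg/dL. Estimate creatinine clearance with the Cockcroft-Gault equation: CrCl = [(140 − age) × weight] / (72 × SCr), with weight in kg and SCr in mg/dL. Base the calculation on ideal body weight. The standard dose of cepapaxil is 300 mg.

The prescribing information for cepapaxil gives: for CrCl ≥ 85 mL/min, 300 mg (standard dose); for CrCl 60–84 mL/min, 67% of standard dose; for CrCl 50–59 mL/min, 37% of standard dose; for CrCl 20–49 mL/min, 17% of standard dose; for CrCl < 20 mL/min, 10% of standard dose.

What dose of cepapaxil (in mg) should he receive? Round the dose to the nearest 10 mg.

CrCl = (140 − 79) × 63.1 / (72 × 1.43) = 3849.1 / 102.96 ≈ 37.4 mL/min
CrCl ≈ 37 mL/min → bracket 20–49 mL/min.
17% of 300 mg = 51 mg → 50 mg

50 mg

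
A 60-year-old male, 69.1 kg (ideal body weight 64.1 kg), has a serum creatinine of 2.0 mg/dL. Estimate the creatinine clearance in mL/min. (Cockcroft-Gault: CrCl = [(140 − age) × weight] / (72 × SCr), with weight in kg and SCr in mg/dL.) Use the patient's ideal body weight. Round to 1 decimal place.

35.6 mL/min

CrCl = (140 − 60) × 64.1 / (72 × 2) = 5128.0 / 144.00 ≈ 35.6 mL/min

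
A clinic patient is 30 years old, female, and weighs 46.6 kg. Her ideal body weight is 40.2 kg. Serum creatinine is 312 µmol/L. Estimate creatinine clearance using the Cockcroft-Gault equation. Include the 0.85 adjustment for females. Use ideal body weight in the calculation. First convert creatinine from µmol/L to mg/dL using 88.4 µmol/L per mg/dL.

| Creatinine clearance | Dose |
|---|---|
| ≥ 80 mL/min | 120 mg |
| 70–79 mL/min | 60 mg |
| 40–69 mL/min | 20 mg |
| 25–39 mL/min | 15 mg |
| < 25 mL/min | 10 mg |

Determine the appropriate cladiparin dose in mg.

10 mg

SCr = 312 / 88.4 = 3.529 mg/dL
CrCl = (140 − 30) × 40.2 / (72 × 3.529) × 0.85 = 4422.0 / 254.09 × 0.85 ≈ 14.8 mL/min
CrCl ≈ 15 mL/min → bracket < 25 mL/min.
Dose for this bracket: 10 mg.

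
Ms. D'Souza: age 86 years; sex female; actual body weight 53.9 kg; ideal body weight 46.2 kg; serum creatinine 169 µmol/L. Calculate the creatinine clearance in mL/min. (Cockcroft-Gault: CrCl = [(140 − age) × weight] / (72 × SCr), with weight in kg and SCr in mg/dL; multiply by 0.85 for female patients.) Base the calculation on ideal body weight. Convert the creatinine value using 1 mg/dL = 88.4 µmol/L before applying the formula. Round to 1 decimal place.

15.4 mL/min

SCr = 169 / 88.4 = 1.912 mg/dL
CrCl = (140 − 86) × 46.2 / (72 × 1.912) × 0.85 = 2494.8 / 137.66 × 0.85 ≈ 15.4 mL/min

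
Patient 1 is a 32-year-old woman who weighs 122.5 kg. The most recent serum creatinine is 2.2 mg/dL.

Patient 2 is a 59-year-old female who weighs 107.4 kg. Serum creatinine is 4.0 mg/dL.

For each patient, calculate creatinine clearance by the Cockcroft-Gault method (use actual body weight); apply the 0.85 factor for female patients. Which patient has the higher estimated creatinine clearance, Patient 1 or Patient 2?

Patient 1: CrCl = (140 − 32) × 122.5 / (72 × 2.2) × 0.85 = 13230.0 / 158.40 × 0.85 ≈ 71.0 mL/min
Patient 2: CrCl = (140 − 59) × 107.4 / (72 × 4) × 0.85 = 8699.4 / 288.00 × 0.85 ≈ 25.7 mL/min
71.0 vs 25.7 mL/min → Patient 1 is higher.

Patient 1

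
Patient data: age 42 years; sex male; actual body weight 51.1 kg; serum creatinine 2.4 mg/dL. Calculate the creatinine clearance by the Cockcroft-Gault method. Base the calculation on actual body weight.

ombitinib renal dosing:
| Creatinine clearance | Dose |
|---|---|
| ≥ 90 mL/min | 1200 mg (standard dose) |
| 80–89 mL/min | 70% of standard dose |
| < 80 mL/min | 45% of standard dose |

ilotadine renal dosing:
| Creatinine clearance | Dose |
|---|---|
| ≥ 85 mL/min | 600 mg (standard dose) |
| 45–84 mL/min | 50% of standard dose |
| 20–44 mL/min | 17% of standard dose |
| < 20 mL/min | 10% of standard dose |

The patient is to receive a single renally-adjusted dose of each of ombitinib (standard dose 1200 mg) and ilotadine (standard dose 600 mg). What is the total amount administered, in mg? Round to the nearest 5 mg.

640 mg

CrCl = (140 − 42) × 51.1 / (72 × 2.4) = 5007.8 / 172.80 ≈ 29.0 mL/min
CrCl ≈ 29 mL/min.
ombitinib: < 80 mL/min → 45% of 1200 mg = 540 mg.
ilotadine: 20–44 mL/min → 17% of 600 mg = 102 mg.
Total = 540 + 102 = 642 mg.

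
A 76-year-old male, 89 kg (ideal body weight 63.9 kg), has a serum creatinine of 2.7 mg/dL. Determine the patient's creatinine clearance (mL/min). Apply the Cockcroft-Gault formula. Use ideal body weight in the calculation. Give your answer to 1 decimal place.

21.0 mL/min

CrCl = (140 − 76) × 63.9 / (72 × 2.7) = 4089.6 / 194.40 ≈ 21.0 mL/min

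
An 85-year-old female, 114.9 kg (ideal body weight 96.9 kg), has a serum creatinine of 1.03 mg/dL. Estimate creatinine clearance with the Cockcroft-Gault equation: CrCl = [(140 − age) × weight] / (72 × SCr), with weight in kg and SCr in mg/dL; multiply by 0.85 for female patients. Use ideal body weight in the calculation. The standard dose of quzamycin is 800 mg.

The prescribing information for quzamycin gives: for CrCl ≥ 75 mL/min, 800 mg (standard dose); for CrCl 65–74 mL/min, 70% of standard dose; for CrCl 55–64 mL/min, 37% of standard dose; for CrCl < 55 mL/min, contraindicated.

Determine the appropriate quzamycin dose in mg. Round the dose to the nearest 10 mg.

300 mg

CrCl = (140 − 85) × 96.9 / (72 × 1.03) × 0.85 = 5329.5 / 74.16 × 0.85 ≈ 61.1 mL/min
CrCl ≈ 61 mL/min → bracket 55–64 mL/min.
37% of 800 mg = 296 mg → 300 mg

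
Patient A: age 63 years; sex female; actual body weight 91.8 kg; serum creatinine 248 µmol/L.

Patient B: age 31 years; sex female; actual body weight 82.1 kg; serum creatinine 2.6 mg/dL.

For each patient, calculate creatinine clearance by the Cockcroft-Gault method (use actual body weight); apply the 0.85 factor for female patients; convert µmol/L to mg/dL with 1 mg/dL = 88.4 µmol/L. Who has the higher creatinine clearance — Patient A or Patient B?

Patient B

Patient A: SCr = 248 / 88.4 = 2.805 mg/dL
Patient A: CrCl = (140 − 63) × 91.8 / (72 × 2.805) × 0.85 = 7068.6 / 201.96 × 0.85 ≈ 29.7 mL/min
Patient B: CrCl = (140 − 31) × 82.1 / (72 × 2.6) × 0.85 = 8948.9 / 187.20 × 0.85 ≈ 40.6 mL/min
29.7 vs 40.6 mL/min → Patient B is higher.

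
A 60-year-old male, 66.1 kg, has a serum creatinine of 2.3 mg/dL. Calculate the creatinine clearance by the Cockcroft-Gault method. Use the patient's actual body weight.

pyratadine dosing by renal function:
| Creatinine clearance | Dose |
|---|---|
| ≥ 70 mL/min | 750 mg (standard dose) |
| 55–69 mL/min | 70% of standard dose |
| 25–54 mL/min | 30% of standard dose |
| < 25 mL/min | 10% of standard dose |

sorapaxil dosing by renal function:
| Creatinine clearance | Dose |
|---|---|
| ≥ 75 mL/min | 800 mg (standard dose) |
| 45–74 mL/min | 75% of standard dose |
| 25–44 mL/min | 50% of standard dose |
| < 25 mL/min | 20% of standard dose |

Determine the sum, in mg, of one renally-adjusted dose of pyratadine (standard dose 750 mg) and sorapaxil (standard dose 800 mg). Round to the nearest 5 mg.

625 mg

CrCl = (140 − 60) × 66.1 / (72 × 2.3) = 5288.0 / 165.60 ≈ 31.9 mL/min
CrCl ≈ 32 mL/min.
pyratadine: 25–54 mL/min → 30% of 750 mg = 225 mg.
sorapaxil: 25–44 mL/min → 50% of 800 mg = 400 mg.
Total = 225 + 400 = 625 mg.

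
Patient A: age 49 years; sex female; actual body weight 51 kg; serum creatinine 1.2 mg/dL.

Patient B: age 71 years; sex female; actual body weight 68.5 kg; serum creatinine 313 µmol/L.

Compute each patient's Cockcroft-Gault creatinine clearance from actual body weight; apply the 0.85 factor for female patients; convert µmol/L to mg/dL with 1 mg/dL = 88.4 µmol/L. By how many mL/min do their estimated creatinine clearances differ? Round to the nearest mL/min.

30 mL/min

Patient A: CrCl = (140 − 49) × 51 / (72 × 1.2) × 0.85 = 4641.0 / 86.40 × 0.85 ≈ 45.7 mL/min
Patient B: SCr = 313 / 88.4 = 3.541 mg/dL
Patient B: CrCl = (140 − 71) × 68.5 / (72 × 3.541) × 0.85 = 4726.5 / 254.95 × 0.85 ≈ 15.8 mL/min
|45.7 − 15.8| = 29.9 mL/min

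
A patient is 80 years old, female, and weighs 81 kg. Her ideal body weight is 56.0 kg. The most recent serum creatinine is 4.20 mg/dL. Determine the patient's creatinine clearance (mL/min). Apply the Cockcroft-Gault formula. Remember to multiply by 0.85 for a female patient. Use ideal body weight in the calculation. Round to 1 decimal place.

9.4 mL/min

CrCl = (140 − 80) × 56 / (72 × 4.2) × 0.85 = 3360.0 / 302.40 × 0.85 ≈ 9.4 mL/min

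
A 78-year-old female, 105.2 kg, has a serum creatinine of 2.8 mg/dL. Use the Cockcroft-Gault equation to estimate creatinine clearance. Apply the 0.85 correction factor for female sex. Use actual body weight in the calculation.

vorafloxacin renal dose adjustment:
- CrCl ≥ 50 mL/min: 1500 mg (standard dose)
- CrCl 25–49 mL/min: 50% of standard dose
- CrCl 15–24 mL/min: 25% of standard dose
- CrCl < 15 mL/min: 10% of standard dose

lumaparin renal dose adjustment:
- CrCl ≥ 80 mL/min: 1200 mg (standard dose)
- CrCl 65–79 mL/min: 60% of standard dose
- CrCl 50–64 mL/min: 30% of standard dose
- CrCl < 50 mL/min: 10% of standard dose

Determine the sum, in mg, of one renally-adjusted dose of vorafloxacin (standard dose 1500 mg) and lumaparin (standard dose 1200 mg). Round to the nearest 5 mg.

CrCl = (140 − 78) × 105.2 / (72 × 2.8) × 0.85 = 6522.4 / 201.60 × 0.85 ≈ 27.5 mL/min
CrCl ≈ 28 mL/min.
vorafloxacin: 25–49 mL/min → 50% of 1500 mg = 750 mg.
lumaparin: < 50 mL/min → 10% of 1200 mg = 120 mg.
Total = 750 + 120 = 870 mg.

870 mg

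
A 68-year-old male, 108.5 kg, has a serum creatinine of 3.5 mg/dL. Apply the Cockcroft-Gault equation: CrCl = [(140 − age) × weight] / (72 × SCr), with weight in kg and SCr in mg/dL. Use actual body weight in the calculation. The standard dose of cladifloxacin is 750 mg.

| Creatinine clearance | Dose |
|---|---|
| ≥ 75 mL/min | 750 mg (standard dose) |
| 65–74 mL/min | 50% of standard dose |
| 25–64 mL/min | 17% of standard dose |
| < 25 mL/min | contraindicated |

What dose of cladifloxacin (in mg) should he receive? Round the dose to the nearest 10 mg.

CrCl = (140 − 68) × 108.5 / (72 × 3.5) = 7812.0 / 252.00 ≈ 31.0 mL/min
CrCl ≈ 31 mL/min → bracket 25–64 mL/min.
17% of 750 mg = 127.5 mg → 130 mg

130 mg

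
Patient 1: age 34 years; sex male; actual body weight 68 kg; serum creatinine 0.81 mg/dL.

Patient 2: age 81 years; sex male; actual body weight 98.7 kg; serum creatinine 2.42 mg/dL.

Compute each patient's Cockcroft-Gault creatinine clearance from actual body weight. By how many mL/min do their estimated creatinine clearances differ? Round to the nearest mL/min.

90 mL/min

Patient 1: CrCl = (140 − 34) × 68 / (72 × 0.81) = 7208.0 / 58.32 ≈ 123.6 mL/min
Patient 2: CrCl = (140 − 81) × 98.7 / (72 × 2.42) = 5823.3 / 174.24 ≈ 33.4 mL/min
|123.6 − 33.4| = 90.2 mL/min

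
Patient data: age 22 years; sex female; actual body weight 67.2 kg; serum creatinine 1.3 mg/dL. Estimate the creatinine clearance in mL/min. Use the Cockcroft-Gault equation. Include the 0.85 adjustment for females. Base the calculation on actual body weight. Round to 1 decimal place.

72.0 mL/min

CrCl = (140 − 22) × 67.2 / (72 × 1.3) × 0.85 = 7929.6 / 93.60 × 0.85 ≈ 72.0 mL/min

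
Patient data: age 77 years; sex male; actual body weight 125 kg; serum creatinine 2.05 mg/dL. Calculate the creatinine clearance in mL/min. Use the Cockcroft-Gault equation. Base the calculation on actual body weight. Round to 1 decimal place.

53.4 mL/min

CrCl = (140 − 77) × 125 / (72 × 2.05) = 7875.0 / 147.60 ≈ 53.4 mL/min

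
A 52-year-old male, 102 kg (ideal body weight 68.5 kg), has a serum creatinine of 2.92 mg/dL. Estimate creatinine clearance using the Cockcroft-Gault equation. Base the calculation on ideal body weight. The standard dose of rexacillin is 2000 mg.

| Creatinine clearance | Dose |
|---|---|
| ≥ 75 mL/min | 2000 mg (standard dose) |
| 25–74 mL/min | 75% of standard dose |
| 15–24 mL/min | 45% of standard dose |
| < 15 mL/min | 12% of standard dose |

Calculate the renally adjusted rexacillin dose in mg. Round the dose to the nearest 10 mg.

CrCl = (140 − 52) × 68.5 / (72 × 2.92) = 6028.0 / 210.24 ≈ 28.7 mL/min
CrCl ≈ 29 mL/min → bracket 25–74 mL/min.
75% of 2000 mg = 1500 mg

1500 mg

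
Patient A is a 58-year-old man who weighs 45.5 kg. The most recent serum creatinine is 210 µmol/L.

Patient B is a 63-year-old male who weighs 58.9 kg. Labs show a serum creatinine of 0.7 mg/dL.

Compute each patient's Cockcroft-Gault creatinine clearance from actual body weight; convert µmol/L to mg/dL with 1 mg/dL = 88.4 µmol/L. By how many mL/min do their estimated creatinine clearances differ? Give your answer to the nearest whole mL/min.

68 mL/min

Patient A: SCr = 210 / 88.4 = 2.376 mg/dL
Patient A: CrCl = (140 − 58) × 45.5 / (72 × 2.376) = 3731.0 / 171.07 ≈ 21.8 mL/min
Patient B: CrCl = (140 − 63) × 58.9 / (72 × 0.7) = 4535.3 / 50.40 ≈ 90.0 mL/min
|21.8 − 90.0| = 68.2 mL/min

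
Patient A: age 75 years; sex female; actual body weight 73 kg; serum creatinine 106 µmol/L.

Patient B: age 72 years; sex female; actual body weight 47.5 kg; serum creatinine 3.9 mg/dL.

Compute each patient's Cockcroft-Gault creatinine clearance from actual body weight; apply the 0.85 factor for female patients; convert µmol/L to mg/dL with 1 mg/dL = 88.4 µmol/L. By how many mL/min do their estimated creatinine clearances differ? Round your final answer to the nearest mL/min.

37 mL/min

Patient A: SCr = 106 / 88.4 = 1.199 mg/dL
Patient A: CrCl = (140 − 75) × 73 / (72 × 1.199) × 0.85 = 4745.0 / 86.33 × 0.85 ≈ 46.7 mL/min
Patient B: CrCl = (140 − 72) × 47.5 / (72 × 3.9) × 0.85 = 3230.0 / 280.80 × 0.85 ≈ 9.8 mL/min
|46.7 − 9.8| = 36.9 mL/min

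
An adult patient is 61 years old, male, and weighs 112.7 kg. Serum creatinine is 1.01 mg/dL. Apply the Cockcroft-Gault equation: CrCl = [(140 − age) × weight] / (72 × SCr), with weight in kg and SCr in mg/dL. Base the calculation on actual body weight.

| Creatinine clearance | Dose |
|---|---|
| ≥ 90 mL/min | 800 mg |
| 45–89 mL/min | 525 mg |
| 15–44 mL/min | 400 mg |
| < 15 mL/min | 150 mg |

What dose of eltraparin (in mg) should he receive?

800 mg

CrCl = (140 − 61) × 112.7 / (72 × 1.01) = 8903.3 / 72.72 ≈ 122.4 mL/min
CrCl ≈ 122 mL/min → bracket ≥ 90 mL/min.
Dose for this bracket: 800 mg.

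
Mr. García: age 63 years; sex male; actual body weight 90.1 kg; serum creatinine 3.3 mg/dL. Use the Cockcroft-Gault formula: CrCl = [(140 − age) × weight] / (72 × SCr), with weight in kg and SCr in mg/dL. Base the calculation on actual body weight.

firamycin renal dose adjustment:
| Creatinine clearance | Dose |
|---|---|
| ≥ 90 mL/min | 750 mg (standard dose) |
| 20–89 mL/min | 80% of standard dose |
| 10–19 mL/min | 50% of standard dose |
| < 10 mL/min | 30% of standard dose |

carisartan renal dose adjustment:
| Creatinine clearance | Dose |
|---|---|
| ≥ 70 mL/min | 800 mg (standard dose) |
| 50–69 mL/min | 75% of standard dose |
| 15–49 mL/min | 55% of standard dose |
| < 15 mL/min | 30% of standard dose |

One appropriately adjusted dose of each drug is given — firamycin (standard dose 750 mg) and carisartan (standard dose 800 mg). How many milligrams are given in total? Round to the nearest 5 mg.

1040 mg

CrCl = (140 − 63) × 90.1 / (72 × 3.3) = 6937.7 / 237.60 ≈ 29.2 mL/min
CrCl ≈ 29 mL/min.
firamycin: 20–89 mL/min → 80% of 750 mg = 600 mg.
carisartan: 15–49 mL/min → 55% of 800 mg = 440 mg.
Total = 600 + 440 = 1040 mg.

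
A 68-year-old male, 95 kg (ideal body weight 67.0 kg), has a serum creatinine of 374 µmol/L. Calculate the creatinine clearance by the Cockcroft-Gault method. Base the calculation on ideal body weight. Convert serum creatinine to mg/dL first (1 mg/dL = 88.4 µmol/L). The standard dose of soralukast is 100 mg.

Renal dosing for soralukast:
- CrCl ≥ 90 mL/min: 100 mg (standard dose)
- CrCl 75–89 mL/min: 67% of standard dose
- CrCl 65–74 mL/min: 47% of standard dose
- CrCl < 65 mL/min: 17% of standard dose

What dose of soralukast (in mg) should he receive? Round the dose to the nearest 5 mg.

SCr = 374 / 88.4 = 4.231 mg/dL
CrCl = (140 − 68) × 67 / (72 × 4.231) = 4824.0 / 304.63 ≈ 15.8 mL/min
CrCl ≈ 16 mL/min → bracket < 65 mL/min.
17% of 100 mg = 17 mg → 15 mg

15 mg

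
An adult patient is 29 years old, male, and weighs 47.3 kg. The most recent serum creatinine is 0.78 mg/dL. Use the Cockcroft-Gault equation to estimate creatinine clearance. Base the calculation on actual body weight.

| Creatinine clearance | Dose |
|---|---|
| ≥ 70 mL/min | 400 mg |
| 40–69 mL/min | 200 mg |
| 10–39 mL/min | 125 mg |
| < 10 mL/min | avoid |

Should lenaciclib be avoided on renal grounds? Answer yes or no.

CrCl = (140 − 29) × 47.3 / (72 × 0.78) = 5250.3 / 56.16 ≈ 93.5 mL/min
CrCl ≈ 93 mL/min, which is ≥ 10 mL/min.

no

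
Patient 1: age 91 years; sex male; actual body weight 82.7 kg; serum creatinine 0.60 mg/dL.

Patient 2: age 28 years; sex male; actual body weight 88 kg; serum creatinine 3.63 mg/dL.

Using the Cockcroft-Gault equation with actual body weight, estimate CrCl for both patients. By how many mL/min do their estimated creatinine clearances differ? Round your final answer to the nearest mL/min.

56 mL/min

Patient 1: CrCl = (140 − 91) × 82.7 / (72 × 0.6) = 4052.3 / 43.20 ≈ 93.8 mL/min
Patient 2: CrCl = (140 − 28) × 88 / (72 × 3.63) = 9856.0 / 261.36 ≈ 37.7 mL/min
|93.8 − 37.7| = 56.1 mL/min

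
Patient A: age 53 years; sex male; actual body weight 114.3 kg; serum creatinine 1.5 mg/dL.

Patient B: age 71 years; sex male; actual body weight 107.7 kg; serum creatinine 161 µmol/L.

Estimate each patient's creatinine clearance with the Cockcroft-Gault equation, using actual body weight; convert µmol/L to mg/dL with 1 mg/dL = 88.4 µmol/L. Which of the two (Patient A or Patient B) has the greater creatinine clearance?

Patient A: CrCl = (140 − 53) × 114.3 / (72 × 1.5) = 9944.1 / 108.00 ≈ 92.1 mL/min
Patient B: SCr = 161 / 88.4 = 1.821 mg/dL
Patient B: CrCl = (140 − 71) × 107.7 / (72 × 1.821) = 7431.3 / 131.11 ≈ 56.7 mL/min
92.1 vs 56.7 mL/min → Patient A is higher.

Patient A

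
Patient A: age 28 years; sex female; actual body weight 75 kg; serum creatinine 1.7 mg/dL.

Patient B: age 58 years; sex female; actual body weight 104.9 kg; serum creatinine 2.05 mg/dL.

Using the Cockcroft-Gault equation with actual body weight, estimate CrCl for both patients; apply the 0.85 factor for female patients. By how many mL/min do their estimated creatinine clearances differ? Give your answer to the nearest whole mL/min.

Patient A: CrCl = (140 − 28) × 75 / (72 × 1.7) × 0.85 = 8400.0 / 122.40 × 0.85 ≈ 58.3 mL/min
Patient B: CrCl = (140 − 58) × 104.9 / (72 × 2.05) × 0.85 = 8601.8 / 147.60 × 0.85 ≈ 49.5 mL/min
|58.3 − 49.5| = 8.8 mL/min

9 mL/min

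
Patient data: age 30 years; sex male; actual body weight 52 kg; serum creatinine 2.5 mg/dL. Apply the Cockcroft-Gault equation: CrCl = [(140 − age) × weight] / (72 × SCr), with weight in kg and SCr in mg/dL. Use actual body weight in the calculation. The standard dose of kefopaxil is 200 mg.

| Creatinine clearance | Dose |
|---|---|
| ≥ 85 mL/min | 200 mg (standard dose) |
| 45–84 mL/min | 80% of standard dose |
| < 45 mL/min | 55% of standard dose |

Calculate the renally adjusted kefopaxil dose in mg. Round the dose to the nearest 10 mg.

CrCl = (140 − 30) × 52 / (72 × 2.5) = 5720.0 / 180.00 ≈ 31.8 mL/min
CrCl ≈ 32 mL/min → bracket < 45 mL/min.
55% of 200 mg = 110 mg

110 mg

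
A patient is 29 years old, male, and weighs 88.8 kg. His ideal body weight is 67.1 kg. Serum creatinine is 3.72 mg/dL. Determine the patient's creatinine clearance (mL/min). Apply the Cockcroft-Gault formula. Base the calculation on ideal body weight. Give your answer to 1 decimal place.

CrCl = (140 − 29) × 67.1 / (72 × 3.72) = 7448.1 / 267.84 ≈ 27.8 mL/min

27.8 mL/min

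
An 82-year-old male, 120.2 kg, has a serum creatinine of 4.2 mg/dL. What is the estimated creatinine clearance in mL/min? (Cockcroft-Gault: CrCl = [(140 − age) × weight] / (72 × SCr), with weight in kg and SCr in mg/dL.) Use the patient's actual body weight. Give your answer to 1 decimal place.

CrCl = (140 − 82) × 120.2 / (72 × 4.2) = 6971.6 / 302.40 ≈ 23.1 mL/min

23.1 mL/min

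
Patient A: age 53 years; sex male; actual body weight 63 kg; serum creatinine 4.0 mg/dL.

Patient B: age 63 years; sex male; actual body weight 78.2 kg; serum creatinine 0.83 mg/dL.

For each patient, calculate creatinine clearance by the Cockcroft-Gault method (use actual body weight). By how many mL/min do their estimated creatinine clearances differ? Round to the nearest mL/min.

Patient A: CrCl = (140 − 53) × 63 / (72 × 4) = 5481.0 / 288.00 ≈ 19.0 mL/min
Patient B: CrCl = (140 − 63) × 78.2 / (72 × 0.83) = 6021.4 / 59.76 ≈ 100.8 mL/min
|19.0 − 100.8| = 81.8 mL/min

82 mL/min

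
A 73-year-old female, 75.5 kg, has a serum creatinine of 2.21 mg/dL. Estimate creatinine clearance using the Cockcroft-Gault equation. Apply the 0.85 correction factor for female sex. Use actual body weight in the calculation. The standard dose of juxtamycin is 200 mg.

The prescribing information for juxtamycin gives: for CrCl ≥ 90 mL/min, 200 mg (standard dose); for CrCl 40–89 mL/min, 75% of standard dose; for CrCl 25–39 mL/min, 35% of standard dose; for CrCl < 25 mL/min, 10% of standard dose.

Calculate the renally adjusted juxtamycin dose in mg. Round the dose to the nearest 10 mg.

70 mg

CrCl = (140 − 73) × 75.5 / (72 × 2.21) × 0.85 = 5058.5 / 159.12 × 0.85 ≈ 27.0 mL/min
CrCl ≈ 27 mL/min → bracket 25–39 mL/min.
35% of 200 mg = 70 mg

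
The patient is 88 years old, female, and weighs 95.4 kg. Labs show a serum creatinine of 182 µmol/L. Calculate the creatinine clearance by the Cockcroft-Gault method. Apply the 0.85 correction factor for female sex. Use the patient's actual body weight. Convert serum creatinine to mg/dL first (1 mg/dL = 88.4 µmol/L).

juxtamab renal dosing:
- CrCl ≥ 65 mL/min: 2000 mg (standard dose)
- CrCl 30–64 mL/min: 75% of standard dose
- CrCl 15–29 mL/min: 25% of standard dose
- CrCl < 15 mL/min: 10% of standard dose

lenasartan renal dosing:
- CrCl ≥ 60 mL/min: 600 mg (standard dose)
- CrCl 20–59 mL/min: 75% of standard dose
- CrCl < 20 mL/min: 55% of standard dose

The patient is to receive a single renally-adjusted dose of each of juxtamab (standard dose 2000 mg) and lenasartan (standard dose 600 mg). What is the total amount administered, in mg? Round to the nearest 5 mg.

950 mg

SCr = 182 / 88.4 = 2.059 mg/dL
CrCl = (140 − 88) × 95.4 / (72 × 2.059) × 0.85 = 4960.8 / 148.25 × 0.85 ≈ 28.4 mL/min
CrCl ≈ 28 mL/min.
juxtamab: 15–29 mL/min → 25% of 2000 mg = 500 mg.
lenasartan: 20–59 mL/min → 75% of 600 mg = 450 mg.
Total = 500 + 450 = 950 mg.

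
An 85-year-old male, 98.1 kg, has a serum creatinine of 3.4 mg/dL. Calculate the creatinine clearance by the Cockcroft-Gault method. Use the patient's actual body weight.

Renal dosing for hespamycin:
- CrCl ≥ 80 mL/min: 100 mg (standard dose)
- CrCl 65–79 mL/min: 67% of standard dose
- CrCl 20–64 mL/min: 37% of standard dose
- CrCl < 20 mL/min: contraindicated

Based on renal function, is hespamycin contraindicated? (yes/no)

no

CrCl = (140 − 85) × 98.1 / (72 × 3.4) = 5395.5 / 244.80 ≈ 22.0 mL/min
CrCl ≈ 22 mL/min, which is ≥ 20 mL/min.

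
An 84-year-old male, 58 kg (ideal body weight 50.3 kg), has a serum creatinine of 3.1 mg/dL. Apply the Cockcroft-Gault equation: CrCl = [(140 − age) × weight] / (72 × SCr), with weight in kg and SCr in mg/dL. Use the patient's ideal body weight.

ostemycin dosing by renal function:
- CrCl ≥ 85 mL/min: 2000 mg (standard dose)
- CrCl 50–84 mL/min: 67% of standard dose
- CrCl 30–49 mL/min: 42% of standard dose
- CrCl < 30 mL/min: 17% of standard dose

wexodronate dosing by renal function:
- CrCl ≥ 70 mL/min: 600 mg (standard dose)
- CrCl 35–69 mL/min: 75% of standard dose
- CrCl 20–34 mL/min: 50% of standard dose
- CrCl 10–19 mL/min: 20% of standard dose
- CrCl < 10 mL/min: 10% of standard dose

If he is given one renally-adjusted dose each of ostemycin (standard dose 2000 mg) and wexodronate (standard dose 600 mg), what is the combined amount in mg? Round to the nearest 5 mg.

460 mg

CrCl = (140 − 84) × 50.3 / (72 × 3.1) = 2816.8 / 223.20 ≈ 12.6 mL/min
CrCl ≈ 13 mL/min.
ostemycin: < 30 mL/min → 17% of 2000 mg = 340 mg.
wexodronate: 10–19 mL/min → 20% of 600 mg = 120 mg.
Total = 340 + 120 = 460 mg.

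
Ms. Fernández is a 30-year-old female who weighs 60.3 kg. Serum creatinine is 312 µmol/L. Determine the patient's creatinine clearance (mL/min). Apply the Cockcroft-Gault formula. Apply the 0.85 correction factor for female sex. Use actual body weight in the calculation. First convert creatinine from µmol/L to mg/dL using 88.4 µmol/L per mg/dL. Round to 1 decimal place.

SCr = 312 / 88.4 = 3.529 mg/dL
CrCl = (140 − 30) × 60.3 / (72 × 3.529) × 0.85 = 6633.0 / 254.09 × 0.85 ≈ 22.2 mL/min

22.2 mL/min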